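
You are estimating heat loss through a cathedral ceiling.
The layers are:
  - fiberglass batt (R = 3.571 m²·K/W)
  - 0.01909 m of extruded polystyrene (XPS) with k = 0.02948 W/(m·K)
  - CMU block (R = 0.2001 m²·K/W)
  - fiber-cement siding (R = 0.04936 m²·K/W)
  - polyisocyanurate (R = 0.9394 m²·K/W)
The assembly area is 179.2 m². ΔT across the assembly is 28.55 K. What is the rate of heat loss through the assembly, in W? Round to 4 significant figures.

0.01909/0.02948 = 0.64756
R_total = 3.571 + 0.64756 + 0.2001 + 0.04936 + 0.9394 = 5.4074 m²·K/W
Q = A·ΔT/R = 179.2 × 28.55 / 5.4074 = 946.14 W

946.1 W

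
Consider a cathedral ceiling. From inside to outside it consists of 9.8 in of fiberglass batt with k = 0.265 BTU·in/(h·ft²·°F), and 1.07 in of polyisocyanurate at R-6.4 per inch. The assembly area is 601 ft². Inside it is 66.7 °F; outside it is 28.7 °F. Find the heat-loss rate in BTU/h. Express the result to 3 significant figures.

521 BTU/h

9.8/0.265 = 36.98
1.07 × 6.4 = 6.848
R_total = 36.98 + 6.848 = 43.83 ft²·°F·h/BTU
Q = A·ΔT/R = 601 × (66.7 − 28.7) / 43.83 = 521.1 BTU/h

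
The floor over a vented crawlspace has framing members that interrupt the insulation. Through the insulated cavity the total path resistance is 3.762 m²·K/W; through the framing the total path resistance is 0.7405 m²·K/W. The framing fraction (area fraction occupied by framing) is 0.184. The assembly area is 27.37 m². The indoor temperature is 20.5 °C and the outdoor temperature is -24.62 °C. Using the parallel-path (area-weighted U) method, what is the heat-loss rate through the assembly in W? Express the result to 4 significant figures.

U_eff = 0.816/3.762 + 0.184/0.7405 = 0.21691 + 0.24848 = 0.46539
R_eff = 1/U_eff = 2.1488 m²·K/W
Q = 27.37 × (20.5 − (-24.62)) / 2.1488 = 574.72 W

574.7 W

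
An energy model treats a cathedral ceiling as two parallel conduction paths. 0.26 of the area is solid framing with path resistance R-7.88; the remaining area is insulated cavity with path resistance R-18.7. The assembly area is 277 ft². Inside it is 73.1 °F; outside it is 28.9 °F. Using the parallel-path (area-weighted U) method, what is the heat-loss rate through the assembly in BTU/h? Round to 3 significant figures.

888 BTU/h

U_eff = 0.74/18.7 + 0.26/7.88 = 0.03957 + 0.03299 = 0.07257
R_eff = 1/U_eff = 13.78 ft²·°F·h/BTU
Q = 277 × (73.1 − 28.9) / 13.78 = 888.5 BTU/h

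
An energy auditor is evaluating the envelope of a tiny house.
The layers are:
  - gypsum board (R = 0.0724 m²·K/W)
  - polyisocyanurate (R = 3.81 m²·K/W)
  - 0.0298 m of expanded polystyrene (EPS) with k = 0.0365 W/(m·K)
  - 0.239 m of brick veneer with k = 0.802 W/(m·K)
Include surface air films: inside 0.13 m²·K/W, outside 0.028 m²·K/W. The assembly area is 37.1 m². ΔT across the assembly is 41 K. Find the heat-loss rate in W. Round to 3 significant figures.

295 W

0.0298/0.0365 = 0.8164
0.239/0.802 = 0.298
R_total = 0.13 + 0.0724 + 3.81 + 0.8164 + 0.298 + 0.028 = 5.155 m²·K/W
Q = A·ΔT/R = 37.1 × 41 / 5.155 = 295.1 W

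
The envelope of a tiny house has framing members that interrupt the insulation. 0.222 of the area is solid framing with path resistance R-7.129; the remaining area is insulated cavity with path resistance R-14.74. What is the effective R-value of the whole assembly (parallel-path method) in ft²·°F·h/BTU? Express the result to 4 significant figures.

U_eff = 0.778/14.74 + 0.222/7.129 = 0.052782 + 0.03114 = 0.083922
R_eff = 1/U_eff = 11.916 ft²·°F·h/BTU

11.92 ft²·°F·h/BTU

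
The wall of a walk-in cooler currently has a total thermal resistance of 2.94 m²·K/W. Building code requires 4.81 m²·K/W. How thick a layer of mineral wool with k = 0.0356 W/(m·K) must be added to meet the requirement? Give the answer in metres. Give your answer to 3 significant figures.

ΔR = 4.81 − 2.94 = 1.87 m²·K/W
L = ΔR × k = 1.87 × 0.0356 = 0.06657 m

0.0666 m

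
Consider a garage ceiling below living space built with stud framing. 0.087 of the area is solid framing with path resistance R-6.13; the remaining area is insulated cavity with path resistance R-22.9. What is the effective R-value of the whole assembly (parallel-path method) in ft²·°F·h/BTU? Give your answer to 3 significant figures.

18.5 ft²·°F·h/BTU

U_eff = 0.913/22.9 + 0.087/6.13 = 0.03987 + 0.01419 = 0.05406
R_eff = 1/U_eff = 18.5 ft²·°F·h/BTU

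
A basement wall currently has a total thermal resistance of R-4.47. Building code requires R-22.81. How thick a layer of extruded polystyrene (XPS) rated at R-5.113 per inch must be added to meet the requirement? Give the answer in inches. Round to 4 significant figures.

ΔR = 22.81 − 4.47 = 18.34 ft²·°F·h/BTU
L = ΔR / (R/in) = 18.34/5.113 = 3.5869 in

3.587 in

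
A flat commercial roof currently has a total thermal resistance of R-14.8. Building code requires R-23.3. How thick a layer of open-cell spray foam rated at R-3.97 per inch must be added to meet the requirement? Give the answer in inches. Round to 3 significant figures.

2.14 in

ΔR = 23.3 − 14.8 = 8.5 ft²·°F·h/BTU
L = ΔR / (R/in) = 8.5/3.97 = 2.141 in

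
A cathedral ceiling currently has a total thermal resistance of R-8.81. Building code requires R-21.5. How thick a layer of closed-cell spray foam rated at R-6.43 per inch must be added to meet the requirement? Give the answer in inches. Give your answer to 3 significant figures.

1.97 in

ΔR = 21.5 − 8.81 = 12.69 ft²·°F·h/BTU
L = ΔR / (R/in) = 12.69/6.43 = 1.974 in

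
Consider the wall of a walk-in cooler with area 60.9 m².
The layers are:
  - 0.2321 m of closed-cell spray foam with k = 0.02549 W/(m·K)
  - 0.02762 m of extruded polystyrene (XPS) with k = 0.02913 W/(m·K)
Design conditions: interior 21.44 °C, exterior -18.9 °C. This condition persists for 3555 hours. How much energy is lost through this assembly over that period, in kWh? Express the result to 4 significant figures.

0.2321/0.02549 = 9.1055
0.02762/0.02913 = 0.94816
R_total = 9.1055 + 0.94816 = 10.054 m²·K/W
Q = 60.9 × (21.44 − (-18.9)) / 10.054 = 244.36 W
E = 244.36 W × 3555 h / 1000 = 868.69 kWh

868.7 kWh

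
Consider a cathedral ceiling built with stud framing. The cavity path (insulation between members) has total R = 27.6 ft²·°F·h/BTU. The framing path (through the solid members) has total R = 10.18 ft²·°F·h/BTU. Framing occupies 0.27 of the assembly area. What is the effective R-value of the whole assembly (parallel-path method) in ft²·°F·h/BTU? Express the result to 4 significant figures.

U_eff = 0.73/27.6 + 0.27/10.18 = 0.026449 + 0.026523 = 0.052972
R_eff = 1/U_eff = 18.878 ft²·°F·h/BTU

18.88 ft²·°F·h/BTU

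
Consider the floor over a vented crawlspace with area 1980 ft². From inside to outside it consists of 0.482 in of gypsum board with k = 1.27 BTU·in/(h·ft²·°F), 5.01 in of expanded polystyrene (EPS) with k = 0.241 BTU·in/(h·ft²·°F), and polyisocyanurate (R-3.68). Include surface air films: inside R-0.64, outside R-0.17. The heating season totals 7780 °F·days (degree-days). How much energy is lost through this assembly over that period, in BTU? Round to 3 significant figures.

0.482/1.27 = 0.3795
5.01/0.241 = 20.79
R_total = 0.64 + 0.3795 + 20.79 + 3.68 + 0.17 = 25.66 ft²·°F·h/BTU
E = A × HDD × 24 / R = 1980 × 7780 × 24 / 25.66 = 14410000 BTU

14400000 BTU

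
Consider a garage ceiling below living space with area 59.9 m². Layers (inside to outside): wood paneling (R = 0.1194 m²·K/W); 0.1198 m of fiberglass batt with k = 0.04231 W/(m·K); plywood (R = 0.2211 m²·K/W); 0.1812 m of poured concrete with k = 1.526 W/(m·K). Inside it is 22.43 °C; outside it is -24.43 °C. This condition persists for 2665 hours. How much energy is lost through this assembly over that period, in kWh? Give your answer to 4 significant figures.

0.1198/0.04231 = 2.8315
0.1812/1.526 = 0.11874
R_total = 0.1194 + 2.8315 + 0.2211 + 0.11874 = 3.2907 m²·K/W
Q = 59.9 × (22.43 − (-24.43)) / 3.2907 = 852.98 W
E = 852.98 W × 2665 h / 1000 = 2273.2 kWh

2273 kWh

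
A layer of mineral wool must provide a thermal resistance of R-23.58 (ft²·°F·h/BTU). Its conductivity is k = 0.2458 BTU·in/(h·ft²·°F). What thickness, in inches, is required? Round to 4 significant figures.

L = R × k = 23.58 × 0.2458 = 5.796 in

5.796 in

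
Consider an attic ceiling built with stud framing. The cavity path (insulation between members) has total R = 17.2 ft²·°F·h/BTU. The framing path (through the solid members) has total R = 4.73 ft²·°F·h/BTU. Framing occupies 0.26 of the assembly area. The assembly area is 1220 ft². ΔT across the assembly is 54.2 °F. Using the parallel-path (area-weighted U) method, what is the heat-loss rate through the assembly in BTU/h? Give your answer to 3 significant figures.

6480 BTU/h

U_eff = 0.74/17.2 + 0.26/4.73 = 0.04302 + 0.05497 = 0.09799
R_eff = 1/U_eff = 10.2 ft²·°F·h/BTU
Q = 1220 × 54.2 / 10.2 = 6480 BTU/h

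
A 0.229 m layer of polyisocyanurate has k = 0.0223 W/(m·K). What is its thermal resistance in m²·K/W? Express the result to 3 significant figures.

10.3 m²·K/W

R = L/k = 0.229/0.0223 = 10.27 m²·K/W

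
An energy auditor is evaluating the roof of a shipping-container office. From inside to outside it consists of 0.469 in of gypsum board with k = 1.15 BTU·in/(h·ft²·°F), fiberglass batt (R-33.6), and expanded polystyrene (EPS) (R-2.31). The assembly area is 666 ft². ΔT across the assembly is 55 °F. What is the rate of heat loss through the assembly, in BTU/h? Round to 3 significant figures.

1010 BTU/h

0.469/1.15 = 0.4078
R_total = 0.4078 + 33.6 + 2.31 = 36.32 ft²·°F·h/BTU
Q = A·ΔT/R = 666 × 55 / 36.32 = 1009 BTU/h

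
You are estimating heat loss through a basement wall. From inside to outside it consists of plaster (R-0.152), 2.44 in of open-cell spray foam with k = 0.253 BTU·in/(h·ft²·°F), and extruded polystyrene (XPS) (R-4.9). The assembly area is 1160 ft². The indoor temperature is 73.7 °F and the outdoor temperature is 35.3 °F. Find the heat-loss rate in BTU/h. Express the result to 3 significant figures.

2.44/0.253 = 9.644
R_total = 0.152 + 9.644 + 4.9 = 14.7 ft²·°F·h/BTU
Q = A·ΔT/R = 1160 × (73.7 − 35.3) / 14.7 = 3031 BTU/h

3030 BTU/h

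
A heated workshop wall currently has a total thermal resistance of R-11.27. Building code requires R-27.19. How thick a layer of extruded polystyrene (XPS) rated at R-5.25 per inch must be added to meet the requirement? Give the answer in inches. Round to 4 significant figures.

3.032 in

ΔR = 27.19 − 11.27 = 15.92 ft²·°F·h/BTU
L = ΔR / (R/in) = 15.92/5.25 = 3.0324 in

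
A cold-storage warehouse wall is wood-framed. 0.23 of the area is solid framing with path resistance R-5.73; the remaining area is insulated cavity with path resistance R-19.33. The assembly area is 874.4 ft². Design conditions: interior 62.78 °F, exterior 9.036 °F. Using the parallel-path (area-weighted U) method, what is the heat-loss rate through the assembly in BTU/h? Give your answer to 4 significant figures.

3758 BTU/h

U_eff = 0.77/19.33 + 0.23/5.73 = 0.039834 + 0.04014 = 0.079974
R_eff = 1/U_eff = 12.504 ft²·°F·h/BTU
Q = 874.4 × (62.78 − 9.036) / 12.504 = 3758.3 BTU/h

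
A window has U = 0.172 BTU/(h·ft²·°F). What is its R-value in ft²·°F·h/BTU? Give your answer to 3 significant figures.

R = 1/U = 1/0.172 = 5.814

5.81 ft²·°F·h/BTU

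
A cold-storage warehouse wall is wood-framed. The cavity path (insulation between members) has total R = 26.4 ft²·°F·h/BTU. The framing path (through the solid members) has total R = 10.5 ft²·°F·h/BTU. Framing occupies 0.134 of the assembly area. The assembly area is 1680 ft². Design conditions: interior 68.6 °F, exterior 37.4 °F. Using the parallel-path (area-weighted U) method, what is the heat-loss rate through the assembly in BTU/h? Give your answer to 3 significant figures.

2390 BTU/h

U_eff = 0.866/26.4 + 0.134/10.5 = 0.0328 + 0.01276 = 0.04556
R_eff = 1/U_eff = 21.95 ft²·°F·h/BTU
Q = 1680 × (68.6 − 37.4) / 21.95 = 2388 BTU/h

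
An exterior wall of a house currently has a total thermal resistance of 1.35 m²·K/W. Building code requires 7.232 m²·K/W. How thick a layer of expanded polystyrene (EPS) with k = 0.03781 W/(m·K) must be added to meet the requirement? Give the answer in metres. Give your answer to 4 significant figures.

ΔR = 7.232 − 1.35 = 5.882 m²·K/W
L = ΔR × k = 5.882 × 0.03781 = 0.2224 m

0.2224 m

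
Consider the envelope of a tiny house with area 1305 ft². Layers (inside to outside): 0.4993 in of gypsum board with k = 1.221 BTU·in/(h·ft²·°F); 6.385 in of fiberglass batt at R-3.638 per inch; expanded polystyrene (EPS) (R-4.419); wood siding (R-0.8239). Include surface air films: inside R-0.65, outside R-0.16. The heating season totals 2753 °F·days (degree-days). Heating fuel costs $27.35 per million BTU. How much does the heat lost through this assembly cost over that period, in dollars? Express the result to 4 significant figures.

0.4993/1.221 = 0.40893
6.385 × 3.638 = 23.229
R_total = 0.65 + 0.40893 + 23.229 + 4.419 + 0.8239 + 0.16 = 29.69 ft²·°F·h/BTU
E = A × HDD × 24 / R = 1305 × 2753 × 24 / 29.69 = 2904100 BTU
Cost = 2904100/10⁶ × 27.35 = $79.427

79.43 dollars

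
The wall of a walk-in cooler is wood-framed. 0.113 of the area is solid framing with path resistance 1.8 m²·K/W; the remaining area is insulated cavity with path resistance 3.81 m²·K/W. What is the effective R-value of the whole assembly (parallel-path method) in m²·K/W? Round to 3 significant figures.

3.38 m²·K/W

U_eff = 0.887/3.81 + 0.113/1.8 = 0.2328 + 0.06278 = 0.2956
R_eff = 1/U_eff = 3.383 m²·K/W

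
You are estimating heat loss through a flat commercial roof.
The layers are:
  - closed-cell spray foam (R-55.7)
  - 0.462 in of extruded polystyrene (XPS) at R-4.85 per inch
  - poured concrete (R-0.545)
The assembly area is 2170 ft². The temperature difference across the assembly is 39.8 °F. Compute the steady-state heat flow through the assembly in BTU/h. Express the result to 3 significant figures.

1480 BTU/h

0.462 × 4.85 = 2.241
R_total = 55.7 + 2.241 + 0.545 = 58.49 ft²·°F·h/BTU
Q = A·ΔT/R = 2170 × 39.8 / 58.49 = 1477 BTU/h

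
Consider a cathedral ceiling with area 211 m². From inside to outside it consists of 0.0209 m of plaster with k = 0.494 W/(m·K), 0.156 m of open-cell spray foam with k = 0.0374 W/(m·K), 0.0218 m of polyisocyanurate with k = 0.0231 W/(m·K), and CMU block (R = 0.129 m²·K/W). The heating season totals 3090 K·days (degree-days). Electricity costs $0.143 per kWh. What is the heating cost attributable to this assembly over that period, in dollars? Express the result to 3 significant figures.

423 dollars

0.0209/0.494 = 0.04231
0.156/0.0374 = 4.171
0.0218/0.0231 = 0.9437
R_total = 0.04231 + 4.171 + 0.9437 + 0.129 = 5.286 m²·K/W
E = A × HDD × 24 / R / 1000 = 211 × 3090 × 24 / 5.286 / 1000 = 2960 kWh
Cost = 2960 × 0.143 = $423.3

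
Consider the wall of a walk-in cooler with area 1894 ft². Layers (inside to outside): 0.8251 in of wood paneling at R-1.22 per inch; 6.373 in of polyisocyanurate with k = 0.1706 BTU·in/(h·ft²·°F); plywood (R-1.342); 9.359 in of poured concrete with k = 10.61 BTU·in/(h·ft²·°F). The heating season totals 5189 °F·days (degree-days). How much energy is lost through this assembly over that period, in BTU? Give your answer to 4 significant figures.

5811000 BTU

0.8251 × 1.22 = 1.0066
6.373/0.1706 = 37.356
9.359/10.61 = 0.88209
R_total = 1.0066 + 37.356 + 1.342 + 0.88209 = 40.587 ft²·°F·h/BTU
E = A × HDD × 24 / R = 1894 × 5189 × 24 / 40.587 = 5811500 BTU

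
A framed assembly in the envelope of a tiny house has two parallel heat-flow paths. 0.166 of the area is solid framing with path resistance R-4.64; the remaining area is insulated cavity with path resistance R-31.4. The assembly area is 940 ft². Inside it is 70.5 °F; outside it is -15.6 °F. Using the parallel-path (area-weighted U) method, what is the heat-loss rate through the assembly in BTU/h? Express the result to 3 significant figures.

5050 BTU/h

U_eff = 0.834/31.4 + 0.166/4.64 = 0.02656 + 0.03578 = 0.06234
R_eff = 1/U_eff = 16.04 ft²·°F·h/BTU
Q = 940 × (70.5 − (-15.6)) / 16.04 = 5045 BTU/h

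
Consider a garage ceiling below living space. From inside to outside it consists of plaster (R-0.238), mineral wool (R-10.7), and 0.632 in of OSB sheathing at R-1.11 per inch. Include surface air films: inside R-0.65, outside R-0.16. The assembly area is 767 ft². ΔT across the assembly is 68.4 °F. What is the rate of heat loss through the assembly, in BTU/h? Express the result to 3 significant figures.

0.632 × 1.11 = 0.7015
R_total = 0.65 + 0.238 + 10.7 + 0.7015 + 0.16 = 12.45 ft²·°F·h/BTU
Q = A·ΔT/R = 767 × 68.4 / 12.45 = 4214 BTU/h

4210 BTU/h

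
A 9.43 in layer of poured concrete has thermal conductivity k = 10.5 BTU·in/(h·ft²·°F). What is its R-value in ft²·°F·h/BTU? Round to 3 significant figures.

0.898 ft²·°F·h/BTU

R = L/k = 9.43/10.5 = 0.8981 ft²·°F·h/BTU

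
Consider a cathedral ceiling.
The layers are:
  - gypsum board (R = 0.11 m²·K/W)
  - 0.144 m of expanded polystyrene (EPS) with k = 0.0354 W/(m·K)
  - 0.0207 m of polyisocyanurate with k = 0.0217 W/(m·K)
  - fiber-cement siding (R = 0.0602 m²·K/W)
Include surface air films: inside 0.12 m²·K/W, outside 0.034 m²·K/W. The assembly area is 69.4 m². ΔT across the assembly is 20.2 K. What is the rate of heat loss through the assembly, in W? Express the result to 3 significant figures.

0.144/0.0354 = 4.068
0.0207/0.0217 = 0.9539
R_total = 0.12 + 0.11 + 4.068 + 0.9539 + 0.0602 + 0.034 = 5.346 m²·K/W
Q = A·ΔT/R = 69.4 × 20.2 / 5.346 = 262.2 W

262 W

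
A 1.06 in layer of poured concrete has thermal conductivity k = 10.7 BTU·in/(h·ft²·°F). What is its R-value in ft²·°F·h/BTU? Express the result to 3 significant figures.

0.0991 ft²·°F·h/BTU

R = L/k = 1.06/10.7 = 0.09907 ft²·°F·h/BTU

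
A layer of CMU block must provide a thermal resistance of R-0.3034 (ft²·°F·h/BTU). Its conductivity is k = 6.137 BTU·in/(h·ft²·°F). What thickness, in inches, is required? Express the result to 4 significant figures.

1.862 in

L = R × k = 0.3034 × 6.137 = 1.862 in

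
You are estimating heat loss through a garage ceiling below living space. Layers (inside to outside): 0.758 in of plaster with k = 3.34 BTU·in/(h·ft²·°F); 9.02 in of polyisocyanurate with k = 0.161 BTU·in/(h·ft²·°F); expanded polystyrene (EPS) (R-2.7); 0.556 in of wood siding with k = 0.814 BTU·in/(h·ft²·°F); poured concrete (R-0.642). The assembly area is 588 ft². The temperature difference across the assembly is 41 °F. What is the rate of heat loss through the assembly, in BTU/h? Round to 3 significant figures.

0.758/3.34 = 0.2269
9.02/0.161 = 56.02
0.556/0.814 = 0.683
R_total = 0.2269 + 56.02 + 2.7 + 0.683 + 0.642 = 60.28 ft²·°F·h/BTU
Q = A·ΔT/R = 588 × 41 / 60.28 = 400 BTU/h

400 BTU/h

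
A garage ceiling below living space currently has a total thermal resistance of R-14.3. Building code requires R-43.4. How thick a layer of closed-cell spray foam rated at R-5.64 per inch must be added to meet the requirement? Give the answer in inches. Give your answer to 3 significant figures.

ΔR = 43.4 − 14.3 = 29.1 ft²·°F·h/BTU
L = ΔR / (R/in) = 29.1/5.64 = 5.16 in

5.16 in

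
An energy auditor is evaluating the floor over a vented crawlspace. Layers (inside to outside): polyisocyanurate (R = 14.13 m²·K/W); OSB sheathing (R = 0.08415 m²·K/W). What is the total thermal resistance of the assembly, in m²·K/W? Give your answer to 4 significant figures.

R_total = 14.13 + 0.08415 = 14.214 m²·K/W

14.21 m²·K/W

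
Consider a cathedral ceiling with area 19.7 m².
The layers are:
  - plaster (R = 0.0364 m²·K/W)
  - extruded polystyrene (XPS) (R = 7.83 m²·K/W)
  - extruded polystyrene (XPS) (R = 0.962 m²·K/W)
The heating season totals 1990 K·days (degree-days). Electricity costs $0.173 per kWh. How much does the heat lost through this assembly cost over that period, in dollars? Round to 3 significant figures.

18.4 dollars

R_total = 0.0364 + 7.83 + 0.962 = 8.828 m²·K/W
E = A × HDD × 24 / R / 1000 = 19.7 × 1990 × 24 / 8.828 / 1000 = 106.6 kWh
Cost = 106.6 × 0.173 = $18.44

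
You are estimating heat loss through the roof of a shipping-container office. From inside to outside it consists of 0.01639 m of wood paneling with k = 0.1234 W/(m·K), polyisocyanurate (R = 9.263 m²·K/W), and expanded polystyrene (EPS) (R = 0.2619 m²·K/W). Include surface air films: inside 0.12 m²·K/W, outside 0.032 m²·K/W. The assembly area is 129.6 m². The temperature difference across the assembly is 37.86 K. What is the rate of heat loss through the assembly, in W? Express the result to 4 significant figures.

500.2 W

0.01639/0.1234 = 0.13282
R_total = 0.12 + 0.13282 + 9.263 + 0.2619 + 0.032 = 9.8097 m²·K/W
Q = A·ΔT/R = 129.6 × 37.86 / 9.8097 = 500.18 W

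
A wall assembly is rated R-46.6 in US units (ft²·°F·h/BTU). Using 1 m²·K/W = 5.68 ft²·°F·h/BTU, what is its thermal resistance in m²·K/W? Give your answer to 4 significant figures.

R_SI = 46.6/5.68 = 8.2042

8.204 m²·K/W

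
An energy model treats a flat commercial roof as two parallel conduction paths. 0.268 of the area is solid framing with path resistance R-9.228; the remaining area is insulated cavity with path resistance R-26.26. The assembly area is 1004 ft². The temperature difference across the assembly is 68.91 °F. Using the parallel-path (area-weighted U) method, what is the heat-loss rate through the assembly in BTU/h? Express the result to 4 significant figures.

3938 BTU/h

U_eff = 0.732/26.26 + 0.268/9.228 = 0.027875 + 0.029042 = 0.056917
R_eff = 1/U_eff = 17.569 ft²·°F·h/BTU
Q = 1004 × 68.91 / 17.569 = 3937.8 BTU/h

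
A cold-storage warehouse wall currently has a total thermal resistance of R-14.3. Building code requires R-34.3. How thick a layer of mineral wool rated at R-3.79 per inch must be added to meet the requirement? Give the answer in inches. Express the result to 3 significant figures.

5.28 in

ΔR = 34.3 − 14.3 = 20 ft²·°F·h/BTU
L = ΔR / (R/in) = 20/3.79 = 5.277 in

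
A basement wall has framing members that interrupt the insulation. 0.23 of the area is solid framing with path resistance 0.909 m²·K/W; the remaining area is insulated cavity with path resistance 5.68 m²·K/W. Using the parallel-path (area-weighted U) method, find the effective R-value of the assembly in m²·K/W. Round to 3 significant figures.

U_eff = 0.77/5.68 + 0.23/0.909 = 0.1356 + 0.253 = 0.3886
R_eff = 1/U_eff = 2.573 m²·K/W

2.57 m²·K/W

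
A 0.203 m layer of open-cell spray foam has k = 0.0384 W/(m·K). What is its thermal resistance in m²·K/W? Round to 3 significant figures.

5.29 m²·K/W

R = L/k = 0.203/0.0384 = 5.286 m²·K/W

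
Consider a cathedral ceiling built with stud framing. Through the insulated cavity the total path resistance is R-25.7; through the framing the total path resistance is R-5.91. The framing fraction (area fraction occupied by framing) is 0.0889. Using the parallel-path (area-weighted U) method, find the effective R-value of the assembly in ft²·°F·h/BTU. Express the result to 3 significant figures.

19.8 ft²·°F·h/BTU

U_eff = 0.9111/25.7 + 0.0889/5.91 = 0.03545 + 0.01504 = 0.05049
R_eff = 1/U_eff = 19.8 ft²·°F·h/BTU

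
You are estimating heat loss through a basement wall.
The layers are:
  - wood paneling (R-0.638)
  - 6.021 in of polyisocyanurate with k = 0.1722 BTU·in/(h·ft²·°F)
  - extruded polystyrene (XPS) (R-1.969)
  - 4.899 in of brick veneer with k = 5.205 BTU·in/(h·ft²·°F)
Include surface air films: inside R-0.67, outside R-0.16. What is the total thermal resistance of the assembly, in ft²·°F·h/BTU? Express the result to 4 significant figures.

6.021/0.1722 = 34.965
4.899/5.205 = 0.94121
R_total = 0.67 + 0.638 + 34.965 + 1.969 + 0.94121 + 0.16 = 39.343 ft²·°F·h/BTU

39.34 ft²·°F·h/BTU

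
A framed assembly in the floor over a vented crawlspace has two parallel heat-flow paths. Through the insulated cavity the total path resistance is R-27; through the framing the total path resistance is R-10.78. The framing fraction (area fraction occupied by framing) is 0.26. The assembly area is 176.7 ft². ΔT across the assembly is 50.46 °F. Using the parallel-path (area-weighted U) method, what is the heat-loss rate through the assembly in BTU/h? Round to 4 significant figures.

459.4 BTU/h

U_eff = 0.74/27 + 0.26/10.78 = 0.027407 + 0.024119 = 0.051526
R_eff = 1/U_eff = 19.408 ft²·°F·h/BTU
Q = 176.7 × 50.46 / 19.408 = 459.42 BTU/h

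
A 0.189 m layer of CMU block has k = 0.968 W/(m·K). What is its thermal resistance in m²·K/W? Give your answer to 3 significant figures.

0.195 m²·K/W

R = L/k = 0.189/0.968 = 0.1952 m²·K/W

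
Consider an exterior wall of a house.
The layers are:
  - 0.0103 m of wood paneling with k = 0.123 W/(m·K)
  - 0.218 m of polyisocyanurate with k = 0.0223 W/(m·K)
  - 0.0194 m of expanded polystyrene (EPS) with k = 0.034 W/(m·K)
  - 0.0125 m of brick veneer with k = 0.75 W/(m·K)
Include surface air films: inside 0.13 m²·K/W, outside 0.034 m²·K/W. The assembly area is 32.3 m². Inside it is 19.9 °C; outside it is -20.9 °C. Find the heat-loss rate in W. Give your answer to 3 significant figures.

0.0103/0.123 = 0.08374
0.218/0.0223 = 9.776
0.0194/0.034 = 0.5706
0.0125/0.75 = 0.01667
R_total = 0.13 + 0.08374 + 9.776 + 0.5706 + 0.01667 + 0.034 = 10.61 m²·K/W
Q = A·ΔT/R = 32.3 × (19.9 − (-20.9)) / 10.61 = 124.2 W

124 W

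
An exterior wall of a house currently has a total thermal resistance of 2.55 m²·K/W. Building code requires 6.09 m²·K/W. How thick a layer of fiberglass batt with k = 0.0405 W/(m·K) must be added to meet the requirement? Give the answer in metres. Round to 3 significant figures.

0.143 m

ΔR = 6.09 − 2.55 = 3.54 m²·K/W
L = ΔR × k = 3.54 × 0.0405 = 0.1434 m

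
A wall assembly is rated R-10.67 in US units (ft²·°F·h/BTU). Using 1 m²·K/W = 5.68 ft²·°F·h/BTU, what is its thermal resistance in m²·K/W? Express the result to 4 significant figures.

1.879 m²·K/W

R_SI = 10.67/5.68 = 1.8785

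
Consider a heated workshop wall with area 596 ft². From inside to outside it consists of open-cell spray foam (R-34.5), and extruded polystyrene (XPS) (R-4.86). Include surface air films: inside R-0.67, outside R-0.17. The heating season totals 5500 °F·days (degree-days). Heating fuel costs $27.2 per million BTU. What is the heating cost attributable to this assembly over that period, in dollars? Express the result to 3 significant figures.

53.2 dollars

R_total = 0.67 + 34.5 + 4.86 + 0.17 = 40.2 ft²·°F·h/BTU
E = A × HDD × 24 / R = 596 × 5500 × 24 / 40.2 = 1957000 BTU
Cost = 1957000/10⁶ × 27.2 = $53.23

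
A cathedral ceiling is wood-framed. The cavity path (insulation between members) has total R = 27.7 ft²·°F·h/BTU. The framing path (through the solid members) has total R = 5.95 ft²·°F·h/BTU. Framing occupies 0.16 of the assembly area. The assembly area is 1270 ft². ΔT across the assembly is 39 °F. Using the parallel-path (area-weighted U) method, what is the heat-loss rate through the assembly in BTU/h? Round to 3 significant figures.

U_eff = 0.84/27.7 + 0.16/5.95 = 0.03032 + 0.02689 = 0.05722
R_eff = 1/U_eff = 17.48 ft²·°F·h/BTU
Q = 1270 × 39 / 17.48 = 2834 BTU/h

2830 BTU/h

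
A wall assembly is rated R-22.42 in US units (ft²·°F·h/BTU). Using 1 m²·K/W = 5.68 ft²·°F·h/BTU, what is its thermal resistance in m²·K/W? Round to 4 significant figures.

3.947 m²·K/W

R_SI = 22.42/5.68 = 3.9472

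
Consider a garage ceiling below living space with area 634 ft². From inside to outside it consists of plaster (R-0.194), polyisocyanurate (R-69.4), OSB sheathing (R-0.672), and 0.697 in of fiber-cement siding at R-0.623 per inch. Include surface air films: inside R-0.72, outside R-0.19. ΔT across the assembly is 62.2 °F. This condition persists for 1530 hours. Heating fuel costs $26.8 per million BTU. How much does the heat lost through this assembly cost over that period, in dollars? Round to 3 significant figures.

22.6 dollars

0.697 × 0.623 = 0.4342
R_total = 0.72 + 0.194 + 69.4 + 0.672 + 0.4342 + 0.19 = 71.61 ft²·°F·h/BTU
Q = 634 × 62.2 / 71.61 = 550.7 BTU/h
E = 550.7 × 1530 = 842600 BTU
Cost = 842600/10⁶ × 26.8 = $22.58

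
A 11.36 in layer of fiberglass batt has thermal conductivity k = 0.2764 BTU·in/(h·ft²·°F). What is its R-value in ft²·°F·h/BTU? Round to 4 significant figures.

R = L/k = 11.36/0.2764 = 41.1 ft²·°F·h/BTU

41.10 ft²·°F·h/BTU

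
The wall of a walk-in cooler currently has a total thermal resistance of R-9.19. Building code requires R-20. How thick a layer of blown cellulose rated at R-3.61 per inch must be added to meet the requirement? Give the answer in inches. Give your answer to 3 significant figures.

ΔR = 20 − 9.19 = 10.81 ft²·°F·h/BTU
L = ΔR / (R/in) = 10.81/3.61 = 2.994 in

2.99 in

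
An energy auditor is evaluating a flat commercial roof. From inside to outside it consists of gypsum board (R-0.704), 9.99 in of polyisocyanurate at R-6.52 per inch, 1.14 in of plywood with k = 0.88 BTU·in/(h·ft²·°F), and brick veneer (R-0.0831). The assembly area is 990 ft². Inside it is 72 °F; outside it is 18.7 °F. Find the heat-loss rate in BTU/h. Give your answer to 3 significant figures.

9.99 × 6.52 = 65.13
1.14/0.88 = 1.295
R_total = 0.704 + 65.13 + 1.295 + 0.0831 = 67.22 ft²·°F·h/BTU
Q = A·ΔT/R = 990 × (72 − 18.7) / 67.22 = 785 BTU/h

785 BTU/h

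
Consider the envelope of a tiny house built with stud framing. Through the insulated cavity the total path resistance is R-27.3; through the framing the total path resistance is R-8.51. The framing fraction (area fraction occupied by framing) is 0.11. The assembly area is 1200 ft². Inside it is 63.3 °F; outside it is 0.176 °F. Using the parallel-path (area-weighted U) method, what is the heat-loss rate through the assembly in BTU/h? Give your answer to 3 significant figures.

3450 BTU/h

U_eff = 0.89/27.3 + 0.11/8.51 = 0.0326 + 0.01293 = 0.04553
R_eff = 1/U_eff = 21.97 ft²·°F·h/BTU
Q = 1200 × (63.3 − 0.176) / 21.97 = 3449 BTU/h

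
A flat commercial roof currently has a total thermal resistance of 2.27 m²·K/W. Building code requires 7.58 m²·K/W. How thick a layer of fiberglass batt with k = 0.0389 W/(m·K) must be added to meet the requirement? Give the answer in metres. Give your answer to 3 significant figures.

ΔR = 7.58 − 2.27 = 5.31 m²·K/W
L = ΔR × k = 5.31 × 0.0389 = 0.2066 m

0.207 m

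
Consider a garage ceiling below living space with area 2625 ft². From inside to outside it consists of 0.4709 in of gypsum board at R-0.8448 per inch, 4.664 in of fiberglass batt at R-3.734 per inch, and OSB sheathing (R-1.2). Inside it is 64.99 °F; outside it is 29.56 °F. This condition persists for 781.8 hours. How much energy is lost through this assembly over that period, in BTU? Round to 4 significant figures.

0.4709 × 0.8448 = 0.39782
4.664 × 3.734 = 17.415
R_total = 0.39782 + 17.415 + 1.2 = 19.013 ft²·°F·h/BTU
Q = 2625 × (64.99 − 29.56) / 19.013 = 4891.5 BTU/h
E = 4891.5 × 781.8 = 3824200 BTU

3824000 BTU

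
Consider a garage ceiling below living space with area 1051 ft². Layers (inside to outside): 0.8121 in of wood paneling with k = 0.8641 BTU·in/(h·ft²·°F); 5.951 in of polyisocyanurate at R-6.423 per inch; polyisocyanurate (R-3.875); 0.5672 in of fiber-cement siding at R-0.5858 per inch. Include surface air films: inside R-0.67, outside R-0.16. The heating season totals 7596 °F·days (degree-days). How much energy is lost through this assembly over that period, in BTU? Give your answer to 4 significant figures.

4335000 BTU

0.8121/0.8641 = 0.93982
5.951 × 6.423 = 38.223
0.5672 × 0.5858 = 0.33227
R_total = 0.67 + 0.93982 + 38.223 + 3.875 + 0.33227 + 0.16 = 44.2 ft²·°F·h/BTU
E = A × HDD × 24 / R = 1051 × 7596 × 24 / 44.2 = 4334800 BTU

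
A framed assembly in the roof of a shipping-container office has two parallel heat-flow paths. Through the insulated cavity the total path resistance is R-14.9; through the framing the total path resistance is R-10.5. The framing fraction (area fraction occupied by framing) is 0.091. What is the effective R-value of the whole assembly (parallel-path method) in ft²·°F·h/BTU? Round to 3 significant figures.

14.4 ft²·°F·h/BTU

U_eff = 0.909/14.9 + 0.091/10.5 = 0.06101 + 0.008667 = 0.06967
R_eff = 1/U_eff = 14.35 ft²·°F·h/BTU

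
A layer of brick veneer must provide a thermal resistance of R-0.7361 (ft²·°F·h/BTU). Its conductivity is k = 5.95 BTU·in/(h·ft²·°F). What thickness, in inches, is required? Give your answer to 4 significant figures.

L = R × k = 0.7361 × 5.95 = 4.3798 in

4.380 in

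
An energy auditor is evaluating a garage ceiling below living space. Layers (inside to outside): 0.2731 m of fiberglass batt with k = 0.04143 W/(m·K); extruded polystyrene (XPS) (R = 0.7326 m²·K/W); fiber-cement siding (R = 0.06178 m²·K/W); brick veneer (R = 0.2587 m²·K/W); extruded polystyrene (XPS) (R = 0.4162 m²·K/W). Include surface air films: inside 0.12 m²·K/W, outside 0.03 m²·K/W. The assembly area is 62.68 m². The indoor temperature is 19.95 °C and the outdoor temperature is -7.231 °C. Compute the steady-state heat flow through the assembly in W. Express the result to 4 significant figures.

207.5 W

0.2731/0.04143 = 6.5918
R_total = 0.12 + 6.5918 + 0.7326 + 0.06178 + 0.2587 + 0.4162 + 0.03 = 8.2111 m²·K/W
Q = A·ΔT/R = 62.68 × (19.95 − (-7.231)) / 8.2111 = 207.49 W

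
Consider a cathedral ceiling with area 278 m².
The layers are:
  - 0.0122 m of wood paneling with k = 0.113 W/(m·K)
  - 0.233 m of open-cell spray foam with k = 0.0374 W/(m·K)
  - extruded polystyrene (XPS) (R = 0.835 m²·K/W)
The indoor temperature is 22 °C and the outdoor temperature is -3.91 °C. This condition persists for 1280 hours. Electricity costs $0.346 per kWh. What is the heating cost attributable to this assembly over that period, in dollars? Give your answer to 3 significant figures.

445 dollars

0.0122/0.113 = 0.108
0.233/0.0374 = 6.23
R_total = 0.108 + 6.23 + 0.835 = 7.173 m²·K/W
Q = 278 × (22 − (-3.91)) / 7.173 = 1004 W
E = 1004 W × 1280 h / 1000 = 1285 kWh
Cost = 1285 × 0.346 = $444.7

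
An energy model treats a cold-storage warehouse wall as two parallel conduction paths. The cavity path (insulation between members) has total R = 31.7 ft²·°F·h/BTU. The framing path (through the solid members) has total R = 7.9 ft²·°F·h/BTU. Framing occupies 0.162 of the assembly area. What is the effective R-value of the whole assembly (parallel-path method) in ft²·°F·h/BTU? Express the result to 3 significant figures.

21.3 ft²·°F·h/BTU

U_eff = 0.838/31.7 + 0.162/7.9 = 0.02644 + 0.02051 = 0.04694
R_eff = 1/U_eff = 21.3 ft²·°F·h/BTU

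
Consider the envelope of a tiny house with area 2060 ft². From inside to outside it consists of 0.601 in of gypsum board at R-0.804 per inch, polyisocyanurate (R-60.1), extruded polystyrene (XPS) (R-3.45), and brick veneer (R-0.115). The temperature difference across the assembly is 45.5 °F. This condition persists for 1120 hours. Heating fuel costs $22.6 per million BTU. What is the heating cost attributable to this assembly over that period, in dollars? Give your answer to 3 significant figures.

0.601 × 0.804 = 0.4832
R_total = 0.4832 + 60.1 + 3.45 + 0.115 = 64.15 ft²·°F·h/BTU
Q = 2060 × 45.5 / 64.15 = 1461 BTU/h
E = 1461 × 1120 = 1636000 BTU
Cost = 1636000/10⁶ × 22.6 = $36.98

37.0 dollars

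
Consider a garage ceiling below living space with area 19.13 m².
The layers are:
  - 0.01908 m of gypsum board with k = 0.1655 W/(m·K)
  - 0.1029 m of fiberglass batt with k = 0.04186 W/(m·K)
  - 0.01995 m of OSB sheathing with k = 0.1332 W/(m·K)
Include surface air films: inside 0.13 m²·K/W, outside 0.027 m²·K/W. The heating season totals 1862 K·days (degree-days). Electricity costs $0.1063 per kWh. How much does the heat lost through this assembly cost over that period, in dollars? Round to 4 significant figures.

31.55 dollars

0.01908/0.1655 = 0.11529
0.1029/0.04186 = 2.4582
0.01995/0.1332 = 0.14977
R_total = 0.13 + 0.11529 + 2.4582 + 0.14977 + 0.027 = 2.8803 m²·K/W
E = A × HDD × 24 / R / 1000 = 19.13 × 1862 × 24 / 2.8803 / 1000 = 296.81 kWh
Cost = 296.81 × 0.1063 = $31.551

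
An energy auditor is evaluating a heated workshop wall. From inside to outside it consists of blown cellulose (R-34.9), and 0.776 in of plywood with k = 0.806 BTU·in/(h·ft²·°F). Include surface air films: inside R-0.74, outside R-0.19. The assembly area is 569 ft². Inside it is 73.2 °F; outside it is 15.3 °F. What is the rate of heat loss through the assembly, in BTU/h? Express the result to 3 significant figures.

895 BTU/h

0.776/0.806 = 0.9628
R_total = 0.74 + 34.9 + 0.9628 + 0.19 = 36.79 ft²·°F·h/BTU
Q = A·ΔT/R = 569 × (73.2 − 15.3) / 36.79 = 895.4 BTU/h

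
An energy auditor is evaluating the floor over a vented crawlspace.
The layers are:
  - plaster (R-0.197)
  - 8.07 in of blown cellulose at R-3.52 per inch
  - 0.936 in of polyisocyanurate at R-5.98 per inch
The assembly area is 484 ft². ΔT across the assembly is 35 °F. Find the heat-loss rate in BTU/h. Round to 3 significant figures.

8.07 × 3.52 = 28.41
0.936 × 5.98 = 5.597
R_total = 0.197 + 28.41 + 5.597 = 34.2 ft²·°F·h/BTU
Q = A·ΔT/R = 484 × 35 / 34.2 = 495.3 BTU/h

495 BTU/h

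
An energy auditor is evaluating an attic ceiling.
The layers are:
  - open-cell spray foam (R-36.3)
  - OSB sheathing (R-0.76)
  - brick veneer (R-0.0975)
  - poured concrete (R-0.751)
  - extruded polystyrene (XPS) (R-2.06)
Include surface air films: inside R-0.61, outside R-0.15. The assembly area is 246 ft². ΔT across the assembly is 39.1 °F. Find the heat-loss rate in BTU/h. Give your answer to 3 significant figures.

236 BTU/h

R_total = 0.61 + 36.3 + 0.76 + 0.0975 + 0.751 + 2.06 + 0.15 = 40.73 ft²·°F·h/BTU
Q = A·ΔT/R = 246 × 39.1 / 40.73 = 236.2 BTU/h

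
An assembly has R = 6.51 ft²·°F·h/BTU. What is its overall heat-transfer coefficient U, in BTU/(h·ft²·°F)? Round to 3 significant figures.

0.154 BTU/(h·ft²·°F)

U = 1/R = 1/6.51 = 0.1536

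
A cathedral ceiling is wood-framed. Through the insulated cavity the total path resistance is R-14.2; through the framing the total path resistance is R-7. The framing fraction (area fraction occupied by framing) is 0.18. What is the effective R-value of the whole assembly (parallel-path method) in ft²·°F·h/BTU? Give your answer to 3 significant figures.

12.0 ft²·°F·h/BTU

U_eff = 0.82/14.2 + 0.18/7 = 0.05775 + 0.02571 = 0.08346
R_eff = 1/U_eff = 11.98 ft²·°F·h/BTU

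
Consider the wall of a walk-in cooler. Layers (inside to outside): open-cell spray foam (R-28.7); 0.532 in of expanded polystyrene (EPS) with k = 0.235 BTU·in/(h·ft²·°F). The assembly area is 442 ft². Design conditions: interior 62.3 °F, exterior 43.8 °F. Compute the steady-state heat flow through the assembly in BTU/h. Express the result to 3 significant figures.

264 BTU/h

0.532/0.235 = 2.264
R_total = 28.7 + 2.264 = 30.96 ft²·°F·h/BTU
Q = A·ΔT/R = 442 × (62.3 − 43.8) / 30.96 = 264.1 BTU/h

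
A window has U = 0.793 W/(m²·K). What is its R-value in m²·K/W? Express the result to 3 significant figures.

R = 1/U = 1/0.793 = 1.261

1.26 m²·K/W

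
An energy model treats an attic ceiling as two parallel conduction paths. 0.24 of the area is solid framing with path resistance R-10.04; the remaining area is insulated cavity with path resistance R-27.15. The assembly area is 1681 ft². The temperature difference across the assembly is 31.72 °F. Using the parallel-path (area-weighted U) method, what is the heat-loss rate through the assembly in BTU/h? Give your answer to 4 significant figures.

2767 BTU/h

U_eff = 0.76/27.15 + 0.24/10.04 = 0.027993 + 0.023904 = 0.051897
R_eff = 1/U_eff = 19.269 ft²·°F·h/BTU
Q = 1681 × 31.72 / 19.269 = 2767.2 BTU/h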